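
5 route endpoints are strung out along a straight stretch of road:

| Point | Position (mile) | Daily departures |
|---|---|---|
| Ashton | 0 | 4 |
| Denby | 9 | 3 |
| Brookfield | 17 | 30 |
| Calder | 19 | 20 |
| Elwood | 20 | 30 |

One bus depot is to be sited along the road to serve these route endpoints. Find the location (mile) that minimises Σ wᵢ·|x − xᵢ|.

For a sum of weighted absolute distances on a line, the optimum is the weighted median (not the mean). Total weight W = 87; half-weight = 43.5.
Sort by position and accumulate weight:
  mile 0 (Ashton, w=4) → cum 4
  mile 9 (Denby, w=3) → cum 7
  mile 17 (Brookfield, w=30) → cum 37
  mile 19 (Calder, w=20) → cum 57  ≥ 43.5 → median here
  mile 20 (Elwood, w=30) → cum 87
Optimal location: mile 19.

x = 19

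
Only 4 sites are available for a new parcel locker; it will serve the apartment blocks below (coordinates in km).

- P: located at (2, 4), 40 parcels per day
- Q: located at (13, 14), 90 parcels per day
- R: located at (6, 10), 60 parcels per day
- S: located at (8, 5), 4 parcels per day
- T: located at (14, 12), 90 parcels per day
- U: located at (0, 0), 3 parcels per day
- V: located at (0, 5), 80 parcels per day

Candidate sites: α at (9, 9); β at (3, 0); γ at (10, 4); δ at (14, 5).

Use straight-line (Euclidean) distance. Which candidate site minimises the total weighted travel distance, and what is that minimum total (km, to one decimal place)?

α, total 2477.5 km

Total weighted distance at each candidate:
  α (9, 9): total = 2477.5
  β (3, 0): total = 4308.6
  γ (10, 4): total = 3342.5
  δ (14, 5): total = 3681.3
Minimum is at α with total 2477.5 km.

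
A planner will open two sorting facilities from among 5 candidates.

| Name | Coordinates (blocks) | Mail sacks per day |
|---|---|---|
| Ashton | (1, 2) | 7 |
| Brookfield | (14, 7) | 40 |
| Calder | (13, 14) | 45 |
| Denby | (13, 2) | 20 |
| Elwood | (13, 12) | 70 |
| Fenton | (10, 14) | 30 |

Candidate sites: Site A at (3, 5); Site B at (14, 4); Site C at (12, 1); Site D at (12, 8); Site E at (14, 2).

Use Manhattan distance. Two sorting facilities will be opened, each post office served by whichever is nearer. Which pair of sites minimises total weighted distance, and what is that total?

{Site D, Site E}, total 1136

Evaluate every pair (each demand assigned to the nearer of the two):
  {Site D, Site E}: total = 1136
  {Site C, Site D}: total = 1149
  {Site B, Site D}: total = 1190
  {Site A, Site D}: total = 1200
  {Site A, Site B}: total = 1760
  {Site B, Site E}: total = 1776
  {Site B, Site C}: total = 1789
  {Site A, Site E}: total = 2090
  {Site C, Site E}: total = 2109
  {Site A, Site C}: total = 2315
Best pair: {Site D, Site E} with total 1136.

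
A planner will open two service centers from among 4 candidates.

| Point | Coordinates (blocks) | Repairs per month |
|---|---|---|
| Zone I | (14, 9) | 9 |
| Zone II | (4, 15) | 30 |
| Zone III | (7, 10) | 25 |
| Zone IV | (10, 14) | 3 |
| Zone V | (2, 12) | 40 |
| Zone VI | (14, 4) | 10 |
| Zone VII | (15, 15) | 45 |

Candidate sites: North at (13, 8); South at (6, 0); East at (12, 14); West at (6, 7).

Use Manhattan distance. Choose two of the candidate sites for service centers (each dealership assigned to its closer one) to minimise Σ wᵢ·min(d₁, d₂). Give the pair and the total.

{East, West}, total 1089

Evaluate every pair (each demand assigned to the nearer of the two):
  {East, West}: total = 1089
  {North, East}: total = 1204
  {North, West}: total = 1260
  {South, East}: total = 1344
  {South, West}: total = 1758
  {North, South}: total = 1780
Best pair: {East, West} with total 1089.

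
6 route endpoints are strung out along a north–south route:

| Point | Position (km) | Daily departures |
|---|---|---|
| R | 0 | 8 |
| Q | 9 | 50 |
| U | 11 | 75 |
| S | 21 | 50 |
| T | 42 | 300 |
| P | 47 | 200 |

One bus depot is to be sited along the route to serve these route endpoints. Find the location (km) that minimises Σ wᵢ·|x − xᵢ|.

For a sum of weighted absolute distances on a line, the optimum is the weighted median (not the mean). Total weight W = 683; half-weight = 341.5.
Sort by position and accumulate weight:
  km 0 (R, w=8) → cum 8
  km 9 (Q, w=50) → cum 58
  km 11 (U, w=75) → cum 133
  km 21 (S, w=50) → cum 183
  km 42 (T, w=300) → cum 483  ≥ 341.5 → median here
  km 47 (P, w=200) → cum 683
Optimal location: km 42.

x = 42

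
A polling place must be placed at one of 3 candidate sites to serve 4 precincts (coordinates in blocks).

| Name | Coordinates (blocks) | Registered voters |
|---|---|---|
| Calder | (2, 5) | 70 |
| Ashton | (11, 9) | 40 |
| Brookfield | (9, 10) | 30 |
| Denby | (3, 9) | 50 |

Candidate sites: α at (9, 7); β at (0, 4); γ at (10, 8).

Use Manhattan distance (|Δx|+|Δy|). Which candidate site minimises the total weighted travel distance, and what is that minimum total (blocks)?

α, total 1280 blocks

Total weighted distance at each candidate:
  α (9, 7): total = 1280
  β (0, 4): total = 1700
  γ (10, 8): total = 1340
Minimum is at α with total 1280 blocks.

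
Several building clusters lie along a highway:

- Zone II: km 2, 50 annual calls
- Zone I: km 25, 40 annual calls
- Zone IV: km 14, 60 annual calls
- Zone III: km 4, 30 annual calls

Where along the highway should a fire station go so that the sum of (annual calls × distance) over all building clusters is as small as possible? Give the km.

For a sum of weighted absolute distances on a line, the optimum is the weighted median (not the mean). Total weight W = 180; half-weight = 90.
Sort by position and accumulate weight:
  km 2 (Zone II, w=50) → cum 50
  km 4 (Zone III, w=30) → cum 80
  km 14 (Zone IV, w=60) → cum 140  ≥ 90 → median here
  km 25 (Zone I, w=40) → cum 180
Optimal location: km 14.

x = 14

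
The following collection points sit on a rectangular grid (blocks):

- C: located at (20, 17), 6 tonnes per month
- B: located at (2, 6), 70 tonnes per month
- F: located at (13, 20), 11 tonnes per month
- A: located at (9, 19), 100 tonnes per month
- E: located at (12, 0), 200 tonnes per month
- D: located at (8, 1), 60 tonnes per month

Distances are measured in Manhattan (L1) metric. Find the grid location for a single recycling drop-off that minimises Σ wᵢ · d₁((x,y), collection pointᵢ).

(9, 1)

Manhattan distance separates: Σwᵢ(|x−xᵢ|+|y−yᵢ|) = Σwᵢ|x−xᵢ| + Σwᵢ|y−yᵢ|, so x and y are optimised independently as 1-D weighted medians.
Total weight W = 447; half = 223.5.
x-coordinate, sorted with cumulative weight:
  x=2 (B, w=70) cum 70
  x=8 (D, w=60) cum 130
  x=9 (A, w=100) cum 230  ← median
  x=12 (E, w=200) cum 430
  x=13 (F, w=11) cum 441
  x=20 (C, w=6) cum 447
⇒ x* = 9
y-coordinate, sorted with cumulative weight:
  y=0 (E, w=200) cum 200
  y=1 (D, w=60) cum 260  ← median
  y=6 (B, w=70) cum 330
  y=17 (C, w=6) cum 336
  y=19 (A, w=100) cum 436
  y=20 (F, w=11) cum 447
⇒ y* = 1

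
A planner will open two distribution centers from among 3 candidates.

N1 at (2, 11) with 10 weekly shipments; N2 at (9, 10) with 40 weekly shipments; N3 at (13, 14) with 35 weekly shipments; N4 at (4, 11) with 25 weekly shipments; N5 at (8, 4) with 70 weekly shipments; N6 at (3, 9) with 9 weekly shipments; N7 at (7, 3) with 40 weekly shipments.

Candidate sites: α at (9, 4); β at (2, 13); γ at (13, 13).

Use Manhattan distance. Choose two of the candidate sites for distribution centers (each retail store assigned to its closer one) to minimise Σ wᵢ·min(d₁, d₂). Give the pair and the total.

Evaluate every pair (each demand assigned to the nearer of the two):
  {α, γ}: total = 969
  {α, β}: total = 1015
  {β, γ}: total = 2060
Best pair: {α, γ} with total 969.

{α, γ}, total 969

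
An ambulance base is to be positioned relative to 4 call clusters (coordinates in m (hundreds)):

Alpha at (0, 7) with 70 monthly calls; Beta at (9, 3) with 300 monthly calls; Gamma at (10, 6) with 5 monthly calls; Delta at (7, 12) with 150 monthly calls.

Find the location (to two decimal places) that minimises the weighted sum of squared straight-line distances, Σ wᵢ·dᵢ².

(7.24, 6.13)

The minimiser of Σwᵢ‖p−pᵢ‖² is the weighted centroid p* = (Σwᵢpᵢ)/(Σwᵢ).
Σwᵢ = 525.
Σwᵢxᵢ = 70·0 + 300·9 + 5·10 + 150·7 = 3800.
Σwᵢyᵢ = 70·7 + 300·3 + 5·6 + 150·12 = 3220.
x* = 3800/525 = 7.24, y* = 3220/525 = 6.13.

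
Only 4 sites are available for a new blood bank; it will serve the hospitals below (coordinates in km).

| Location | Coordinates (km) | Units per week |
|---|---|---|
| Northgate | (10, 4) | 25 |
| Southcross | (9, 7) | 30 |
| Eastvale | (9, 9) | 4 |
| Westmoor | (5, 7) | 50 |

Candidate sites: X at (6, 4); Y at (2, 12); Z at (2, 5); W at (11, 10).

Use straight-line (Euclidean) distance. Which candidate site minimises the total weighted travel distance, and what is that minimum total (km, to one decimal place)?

Total weighted distance at each candidate:
  X (6, 4): total = 408.7
  Y (2, 12): total = 862.9
  Z (2, 5): total = 632.5
  W (11, 10): total = 604.6
Minimum is at X with total 408.7 km.

X, total 408.7 km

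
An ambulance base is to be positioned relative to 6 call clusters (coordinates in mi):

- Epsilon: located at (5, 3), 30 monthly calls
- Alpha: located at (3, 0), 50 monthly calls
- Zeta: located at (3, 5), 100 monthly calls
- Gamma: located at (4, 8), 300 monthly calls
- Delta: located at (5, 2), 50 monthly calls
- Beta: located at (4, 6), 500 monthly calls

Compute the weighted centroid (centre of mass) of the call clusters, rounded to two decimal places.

(3.93, 5.91)

The minimiser of Σwᵢ‖p−pᵢ‖² is the weighted centroid p* = (Σwᵢpᵢ)/(Σwᵢ).
Σwᵢ = 1030.
Σwᵢxᵢ = 30·5 + 50·3 + 100·3 + 300·4 + 50·5 + 500·4 = 4050.
Σwᵢyᵢ = 30·3 + 50·0 + 100·5 + 300·8 + 50·2 + 500·6 = 6090.
x* = 4050/1030 = 3.93, y* = 6090/1030 = 5.91.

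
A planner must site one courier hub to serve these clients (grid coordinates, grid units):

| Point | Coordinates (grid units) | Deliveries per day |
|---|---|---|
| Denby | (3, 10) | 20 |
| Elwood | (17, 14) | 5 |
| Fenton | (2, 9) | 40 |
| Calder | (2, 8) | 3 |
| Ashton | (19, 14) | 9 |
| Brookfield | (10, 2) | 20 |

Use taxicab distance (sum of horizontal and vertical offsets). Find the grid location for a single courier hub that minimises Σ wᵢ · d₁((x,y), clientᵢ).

(3, 9)

Manhattan distance separates: Σwᵢ(|x−xᵢ|+|y−yᵢ|) = Σwᵢ|x−xᵢ| + Σwᵢ|y−yᵢ|, so x and y are optimised independently as 1-D weighted medians.
Total weight W = 97; half = 48.5.
x-coordinate, sorted with cumulative weight:
  x=2 (Fenton, w=40) cum 40
  x=2 (Calder, w=3) cum 43
  x=3 (Denby, w=20) cum 63  ← median
  x=10 (Brookfield, w=20) cum 83
  x=17 (Elwood, w=5) cum 88
  x=19 (Ashton, w=9) cum 97
⇒ x* = 3
y-coordinate, sorted with cumulative weight:
  y=2 (Brookfield, w=20) cum 20
  y=8 (Calder, w=3) cum 23
  y=9 (Fenton, w=40) cum 63  ← median
  y=10 (Denby, w=20) cum 83
  y=14 (Elwood, w=5) cum 88
  y=14 (Ashton, w=9) cum 97
⇒ y* = 9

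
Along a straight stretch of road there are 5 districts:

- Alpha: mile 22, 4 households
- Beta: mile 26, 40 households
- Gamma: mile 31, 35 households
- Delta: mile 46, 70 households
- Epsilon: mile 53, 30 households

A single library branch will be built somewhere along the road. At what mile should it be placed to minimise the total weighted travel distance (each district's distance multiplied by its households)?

x = 46

For a sum of weighted absolute distances on a line, the optimum is the weighted median (not the mean). Total weight W = 179; half-weight = 89.5.
Sort by position and accumulate weight:
  mile 22 (Alpha, w=4) → cum 4
  mile 26 (Beta, w=40) → cum 44
  mile 31 (Gamma, w=35) → cum 79
  mile 46 (Delta, w=70) → cum 149  ≥ 89.5 → median here
  mile 53 (Epsilon, w=30) → cum 179
Optimal location: mile 46.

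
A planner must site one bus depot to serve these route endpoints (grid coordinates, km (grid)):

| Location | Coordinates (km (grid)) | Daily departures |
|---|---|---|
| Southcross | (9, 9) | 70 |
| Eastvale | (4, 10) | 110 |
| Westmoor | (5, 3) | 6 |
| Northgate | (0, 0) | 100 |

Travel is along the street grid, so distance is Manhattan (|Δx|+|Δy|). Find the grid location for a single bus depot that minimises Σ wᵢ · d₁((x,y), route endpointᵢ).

Manhattan distance separates: Σwᵢ(|x−xᵢ|+|y−yᵢ|) = Σwᵢ|x−xᵢ| + Σwᵢ|y−yᵢ|, so x and y are optimised independently as 1-D weighted medians.
Total weight W = 286; half = 143.
x-coordinate, sorted with cumulative weight:
  x=0 (Northgate, w=100) cum 100
  x=4 (Eastvale, w=110) cum 210  ← median
  x=5 (Westmoor, w=6) cum 216
  x=9 (Southcross, w=70) cum 286
⇒ x* = 4
y-coordinate, sorted with cumulative weight:
  y=0 (Northgate, w=100) cum 100
  y=3 (Westmoor, w=6) cum 106
  y=9 (Southcross, w=70) cum 176  ← median
  y=10 (Eastvale, w=110) cum 286
⇒ y* = 9

(4, 9)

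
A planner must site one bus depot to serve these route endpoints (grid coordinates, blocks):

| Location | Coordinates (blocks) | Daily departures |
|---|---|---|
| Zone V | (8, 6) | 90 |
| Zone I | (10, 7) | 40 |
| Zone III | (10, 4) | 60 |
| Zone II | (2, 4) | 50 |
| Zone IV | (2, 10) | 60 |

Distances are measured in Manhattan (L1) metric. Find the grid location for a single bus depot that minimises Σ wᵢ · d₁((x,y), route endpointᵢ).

Manhattan distance separates: Σwᵢ(|x−xᵢ|+|y−yᵢ|) = Σwᵢ|x−xᵢ| + Σwᵢ|y−yᵢ|, so x and y are optimised independently as 1-D weighted medians.
Total weight W = 300; half = 150.
x-coordinate, sorted with cumulative weight:
  x=2 (Zone II, w=50) cum 50
  x=2 (Zone IV, w=60) cum 110
  x=8 (Zone V, w=90) cum 200  ← median
  x=10 (Zone I, w=40) cum 240
  x=10 (Zone III, w=60) cum 300
⇒ x* = 8
y-coordinate, sorted with cumulative weight:
  y=4 (Zone III, w=60) cum 60
  y=4 (Zone II, w=50) cum 110
  y=6 (Zone V, w=90) cum 200  ← median
  y=7 (Zone I, w=40) cum 240
  y=10 (Zone IV, w=60) cum 300
⇒ y* = 6

(8, 6)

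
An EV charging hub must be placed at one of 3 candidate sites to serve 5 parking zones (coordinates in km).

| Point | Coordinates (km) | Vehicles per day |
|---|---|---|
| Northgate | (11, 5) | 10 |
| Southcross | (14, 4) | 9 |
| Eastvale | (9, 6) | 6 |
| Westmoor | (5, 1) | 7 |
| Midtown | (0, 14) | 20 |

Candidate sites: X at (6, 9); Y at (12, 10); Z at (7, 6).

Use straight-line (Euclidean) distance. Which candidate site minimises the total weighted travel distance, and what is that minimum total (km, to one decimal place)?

Total weighted distance at each candidate:
  X (6, 9): total = 387.0
  Y (12, 10): total = 470.7
  Z (7, 6): total = 369.1
Minimum is at Z with total 369.1 km.

Z, total 369.1 km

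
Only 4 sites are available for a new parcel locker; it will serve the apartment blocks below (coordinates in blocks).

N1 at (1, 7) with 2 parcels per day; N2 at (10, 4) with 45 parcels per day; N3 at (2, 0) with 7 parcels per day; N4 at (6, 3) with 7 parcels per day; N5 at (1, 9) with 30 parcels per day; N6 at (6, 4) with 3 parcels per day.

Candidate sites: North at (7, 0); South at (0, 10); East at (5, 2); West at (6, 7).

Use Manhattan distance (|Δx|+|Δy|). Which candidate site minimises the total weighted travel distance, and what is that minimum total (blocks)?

West, total 649 blocks

Total weighted distance at each candidate:
  North (7, 0): total = 869
  South (0, 10): total = 999
  East (5, 2): total = 721
  West (6, 7): total = 649
Minimum is at West with total 649 blocks.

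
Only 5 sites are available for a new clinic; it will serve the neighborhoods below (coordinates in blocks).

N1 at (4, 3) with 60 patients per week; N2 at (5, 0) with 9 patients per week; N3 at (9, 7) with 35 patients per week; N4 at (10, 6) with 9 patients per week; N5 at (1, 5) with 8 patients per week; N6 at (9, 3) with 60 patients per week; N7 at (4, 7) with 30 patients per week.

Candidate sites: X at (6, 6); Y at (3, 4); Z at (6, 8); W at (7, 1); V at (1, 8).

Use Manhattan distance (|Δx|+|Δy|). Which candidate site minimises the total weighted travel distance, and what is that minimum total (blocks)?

X, total 1037 blocks

Total weighted distance at each candidate:
  X (6, 6): total = 1037
  Y (3, 4): total = 1134
  Z (6, 8): total = 1329
  W (7, 1): total = 1269
  V (1, 8): total = 1926
Minimum is at X with total 1037 blocks.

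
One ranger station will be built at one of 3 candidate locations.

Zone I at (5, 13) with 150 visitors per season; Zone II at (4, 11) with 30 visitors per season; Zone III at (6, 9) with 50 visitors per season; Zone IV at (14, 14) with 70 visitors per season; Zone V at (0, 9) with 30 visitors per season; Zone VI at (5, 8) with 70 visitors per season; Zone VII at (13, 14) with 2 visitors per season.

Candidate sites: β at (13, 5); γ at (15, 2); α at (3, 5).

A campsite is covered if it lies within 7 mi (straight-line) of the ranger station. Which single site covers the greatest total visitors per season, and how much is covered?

α, covering 180

Coverage radius r = 7 mi; a point is covered iff (Δx)²+(Δy)² ≤ 7² = 49.
  β (13, 5): covers {none} → 0
  γ (15, 2): covers {none} → 0
  α (3, 5): covers {Zone II, Zone III, Zone V, Zone VI} → 180
Maximum coverage at α: 180 visitors per season.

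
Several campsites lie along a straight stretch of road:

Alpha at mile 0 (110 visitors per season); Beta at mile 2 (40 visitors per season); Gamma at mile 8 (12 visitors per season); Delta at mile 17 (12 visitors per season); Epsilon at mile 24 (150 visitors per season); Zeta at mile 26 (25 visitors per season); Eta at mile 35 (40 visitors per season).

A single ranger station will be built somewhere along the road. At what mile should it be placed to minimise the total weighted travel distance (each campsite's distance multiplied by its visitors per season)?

x = 24

For a sum of weighted absolute distances on a line, the optimum is the weighted median (not the mean). Total weight W = 389; half-weight = 194.5.
Sort by position and accumulate weight:
  mile 0 (Alpha, w=110) → cum 110
  mile 2 (Beta, w=40) → cum 150
  mile 8 (Gamma, w=12) → cum 162
  mile 17 (Delta, w=12) → cum 174
  mile 24 (Epsilon, w=150) → cum 324  ≥ 194.5 → median here
  mile 26 (Zeta, w=25) → cum 349
  mile 35 (Eta, w=40) → cum 389
Optimal location: mile 24.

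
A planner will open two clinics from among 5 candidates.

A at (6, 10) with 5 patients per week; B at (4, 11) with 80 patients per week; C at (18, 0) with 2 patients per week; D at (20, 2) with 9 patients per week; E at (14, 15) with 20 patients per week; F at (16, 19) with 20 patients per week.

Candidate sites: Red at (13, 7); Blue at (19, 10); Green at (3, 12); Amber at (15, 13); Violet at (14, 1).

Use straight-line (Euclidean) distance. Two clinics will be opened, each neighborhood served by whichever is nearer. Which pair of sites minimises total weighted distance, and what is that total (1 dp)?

Evaluate every pair (each demand assigned to the nearer of the two):
  {Green, Amber}: total = 433.0
  {Blue, Green}: total = 555.0
  {Red, Green}: total = 634.4
  {Green, Violet}: total = 717.5
  {Red, Amber}: total = 1087.0
  {Amber, Violet}: total = 1171.2
  {Blue, Amber}: total = 1200.9
  {Red, Blue}: total = 1246.9
  {Red, Violet}: total = 1297.6
  {Blue, Violet}: total = 1585.7
Best pair: {Green, Amber} with total 433.0.

{Green, Amber}, total 433.0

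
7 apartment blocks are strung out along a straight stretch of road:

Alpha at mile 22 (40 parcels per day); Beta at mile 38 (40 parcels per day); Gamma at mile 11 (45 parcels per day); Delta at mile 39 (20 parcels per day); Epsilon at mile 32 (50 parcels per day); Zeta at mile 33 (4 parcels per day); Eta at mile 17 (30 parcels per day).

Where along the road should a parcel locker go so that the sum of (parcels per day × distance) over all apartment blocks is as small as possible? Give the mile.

x = 22

For a sum of weighted absolute distances on a line, the optimum is the weighted median (not the mean). Total weight W = 229; half-weight = 114.5.
Sort by position and accumulate weight:
  mile 11 (Gamma, w=45) → cum 45
  mile 17 (Eta, w=30) → cum 75
  mile 22 (Alpha, w=40) → cum 115  ≥ 114.5 → median here
  mile 32 (Epsilon, w=50) → cum 165
  mile 33 (Zeta, w=4) → cum 169
  mile 38 (Beta, w=40) → cum 209
  mile 39 (Delta, w=20) → cum 229
Optimal location: mile 22.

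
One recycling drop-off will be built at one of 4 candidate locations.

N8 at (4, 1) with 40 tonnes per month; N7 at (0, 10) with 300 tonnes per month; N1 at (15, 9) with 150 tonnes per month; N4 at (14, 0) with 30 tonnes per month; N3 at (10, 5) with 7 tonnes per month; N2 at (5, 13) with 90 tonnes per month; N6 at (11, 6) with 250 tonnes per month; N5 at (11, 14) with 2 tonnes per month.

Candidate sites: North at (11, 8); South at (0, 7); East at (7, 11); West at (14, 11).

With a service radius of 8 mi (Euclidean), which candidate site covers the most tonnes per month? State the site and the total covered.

East, covering 649

Coverage radius r = 8 mi; a point is covered iff (Δx)²+(Δy)² ≤ 8² = 64.
  North (11, 8): covers {N1, N3, N2, N6, N5} → 499
  South (0, 7): covers {N8, N7, N2} → 430
  East (7, 11): covers {N7, N3, N2, N6, N5} → 649
  West (14, 11): covers {N1, N3, N6, N5} → 409
Maximum coverage at East: 649 tonnes per month.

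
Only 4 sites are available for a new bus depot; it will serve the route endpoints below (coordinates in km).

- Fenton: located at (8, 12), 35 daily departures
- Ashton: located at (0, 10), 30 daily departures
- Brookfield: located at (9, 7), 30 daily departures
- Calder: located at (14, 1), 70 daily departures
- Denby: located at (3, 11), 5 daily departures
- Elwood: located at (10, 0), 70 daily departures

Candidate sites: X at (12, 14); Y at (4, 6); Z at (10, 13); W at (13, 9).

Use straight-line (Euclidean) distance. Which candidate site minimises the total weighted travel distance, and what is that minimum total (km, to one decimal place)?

Total weighted distance at each candidate:
  X (12, 14): total = 2722.6
  Y (4, 6): total = 1977.2
  Z (10, 13): total = 2405.8
  W (13, 9): total = 2008.8
Minimum is at Y with total 1977.2 km.

Y, total 1977.2 km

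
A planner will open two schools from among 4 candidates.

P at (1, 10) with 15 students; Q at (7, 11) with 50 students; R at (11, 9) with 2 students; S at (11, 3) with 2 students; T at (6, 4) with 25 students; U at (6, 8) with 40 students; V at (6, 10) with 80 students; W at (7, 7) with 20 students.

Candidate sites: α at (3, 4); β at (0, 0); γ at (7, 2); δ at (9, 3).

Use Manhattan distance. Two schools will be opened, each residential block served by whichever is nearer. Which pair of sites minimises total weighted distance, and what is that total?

{α, γ}, total 1777

Evaluate every pair (each demand assigned to the nearer of the two):
  {α, γ}: total = 1777
  {β, γ}: total = 1822
  {α, δ}: total = 1835
  {γ, δ}: total = 1855
  {α, β}: total = 1929
  {β, δ}: total = 2025
Best pair: {α, γ} with total 1777.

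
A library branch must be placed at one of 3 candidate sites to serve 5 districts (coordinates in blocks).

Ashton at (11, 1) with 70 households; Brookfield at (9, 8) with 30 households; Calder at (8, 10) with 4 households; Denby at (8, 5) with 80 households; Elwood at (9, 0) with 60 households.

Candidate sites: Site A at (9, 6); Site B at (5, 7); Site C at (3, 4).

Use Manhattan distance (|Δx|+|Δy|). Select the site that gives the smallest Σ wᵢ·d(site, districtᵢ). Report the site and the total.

Site A, total 1090 blocks

Total weighted distance at each candidate:
  Site A (9, 6): total = 1090
  Site B (5, 7): total = 2074
  Site C (3, 4): total = 2194
Minimum is at Site A with total 1090 blocks.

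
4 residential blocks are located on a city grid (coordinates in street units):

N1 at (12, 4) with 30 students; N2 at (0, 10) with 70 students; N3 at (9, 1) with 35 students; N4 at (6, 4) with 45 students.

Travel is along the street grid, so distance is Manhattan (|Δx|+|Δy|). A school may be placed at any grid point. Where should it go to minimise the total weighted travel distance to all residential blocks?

Manhattan distance separates: Σwᵢ(|x−xᵢ|+|y−yᵢ|) = Σwᵢ|x−xᵢ| + Σwᵢ|y−yᵢ|, so x and y are optimised independently as 1-D weighted medians.
Total weight W = 180; half = 90.
x-coordinate, sorted with cumulative weight:
  x=0 (N2, w=70) cum 70
  x=6 (N4, w=45) cum 115  ← median
  x=9 (N3, w=35) cum 150
  x=12 (N1, w=30) cum 180
⇒ x* = 6
y-coordinate, sorted with cumulative weight:
  y=1 (N3, w=35) cum 35
  y=4 (N1, w=30) cum 65
  y=4 (N4, w=45) cum 110  ← median
  y=10 (N2, w=70) cum 180
⇒ y* = 4

(6, 4)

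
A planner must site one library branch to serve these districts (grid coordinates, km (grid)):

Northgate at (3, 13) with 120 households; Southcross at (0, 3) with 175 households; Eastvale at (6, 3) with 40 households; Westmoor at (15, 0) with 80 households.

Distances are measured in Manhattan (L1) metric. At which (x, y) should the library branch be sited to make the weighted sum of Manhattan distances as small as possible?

Manhattan distance separates: Σwᵢ(|x−xᵢ|+|y−yᵢ|) = Σwᵢ|x−xᵢ| + Σwᵢ|y−yᵢ|, so x and y are optimised independently as 1-D weighted medians.
Total weight W = 415; half = 207.5.
x-coordinate, sorted with cumulative weight:
  x=0 (Southcross, w=175) cum 175
  x=3 (Northgate, w=120) cum 295  ← median
  x=6 (Eastvale, w=40) cum 335
  x=15 (Westmoor, w=80) cum 415
⇒ x* = 3
y-coordinate, sorted with cumulative weight:
  y=0 (Westmoor, w=80) cum 80
  y=3 (Southcross, w=175) cum 255  ← median
  y=3 (Eastvale, w=40) cum 295
  y=13 (Northgate, w=120) cum 415
⇒ y* = 3

(3, 3)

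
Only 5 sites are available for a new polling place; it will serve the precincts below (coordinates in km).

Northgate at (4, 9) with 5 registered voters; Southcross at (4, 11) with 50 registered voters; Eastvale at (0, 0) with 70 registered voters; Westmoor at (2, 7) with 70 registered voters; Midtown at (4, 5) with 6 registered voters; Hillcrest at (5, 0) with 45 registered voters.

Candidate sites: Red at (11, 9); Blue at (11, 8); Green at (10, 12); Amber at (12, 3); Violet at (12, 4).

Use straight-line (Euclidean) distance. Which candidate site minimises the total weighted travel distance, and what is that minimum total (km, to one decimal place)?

Total weighted distance at each candidate:
  Red (11, 9): total = 2574.4
  Blue (11, 8): total = 2497.8
  Green (10, 12): total = 2731.8
  Amber (12, 3): total = 2627.6
  Violet (12, 4): total = 2606.1
Minimum is at Blue with total 2497.8 km.

Blue, total 2497.8 km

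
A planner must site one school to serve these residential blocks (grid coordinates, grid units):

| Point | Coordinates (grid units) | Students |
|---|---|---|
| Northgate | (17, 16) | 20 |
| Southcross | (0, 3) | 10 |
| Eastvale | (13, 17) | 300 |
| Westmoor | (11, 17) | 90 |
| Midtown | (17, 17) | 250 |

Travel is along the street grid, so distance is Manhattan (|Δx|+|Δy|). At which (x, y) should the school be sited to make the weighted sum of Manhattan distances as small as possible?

(13, 17)

Manhattan distance separates: Σwᵢ(|x−xᵢ|+|y−yᵢ|) = Σwᵢ|x−xᵢ| + Σwᵢ|y−yᵢ|, so x and y are optimised independently as 1-D weighted medians.
Total weight W = 670; half = 335.
x-coordinate, sorted with cumulative weight:
  x=0 (Southcross, w=10) cum 10
  x=11 (Westmoor, w=90) cum 100
  x=13 (Eastvale, w=300) cum 400  ← median
  x=17 (Northgate, w=20) cum 420
  x=17 (Midtown, w=250) cum 670
⇒ x* = 13
y-coordinate, sorted with cumulative weight:
  y=3 (Southcross, w=10) cum 10
  y=16 (Northgate, w=20) cum 30
  y=17 (Eastvale, w=300) cum 330
  y=17 (Westmoor, w=90) cum 420  ← median
  y=17 (Midtown, w=250) cum 670
⇒ y* = 17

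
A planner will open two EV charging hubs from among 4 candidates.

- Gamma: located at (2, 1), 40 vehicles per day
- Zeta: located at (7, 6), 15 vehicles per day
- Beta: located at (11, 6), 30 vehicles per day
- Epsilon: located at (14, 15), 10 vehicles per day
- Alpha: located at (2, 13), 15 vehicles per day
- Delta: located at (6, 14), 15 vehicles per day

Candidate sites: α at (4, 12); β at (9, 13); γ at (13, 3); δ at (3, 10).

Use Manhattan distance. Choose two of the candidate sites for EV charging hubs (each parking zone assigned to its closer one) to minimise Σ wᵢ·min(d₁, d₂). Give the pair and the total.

Evaluate every pair (each demand assigned to the nearer of the two):
  {γ, δ}: total = 965
  {β, δ}: total = 980
  {α, γ}: total = 1040
  {β, γ}: total = 1040
  {α, β}: total = 1100
  {α, δ}: total = 1115
Best pair: {γ, δ} with total 965.

{γ, δ}, total 965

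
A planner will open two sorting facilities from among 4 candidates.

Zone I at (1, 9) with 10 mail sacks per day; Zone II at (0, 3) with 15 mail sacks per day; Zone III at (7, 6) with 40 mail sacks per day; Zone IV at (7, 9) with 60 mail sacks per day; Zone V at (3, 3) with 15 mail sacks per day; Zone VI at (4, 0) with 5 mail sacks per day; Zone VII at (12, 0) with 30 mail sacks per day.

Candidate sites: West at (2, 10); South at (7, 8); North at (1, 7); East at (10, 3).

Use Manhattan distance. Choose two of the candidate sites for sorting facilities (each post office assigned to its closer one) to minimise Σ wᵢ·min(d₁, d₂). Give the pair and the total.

{South, East}, total 660

Evaluate every pair (each demand assigned to the nearer of the two):
  {South, East}: total = 660
  {South, North}: total = 765
  {West, South}: total = 860
  {West, East}: total = 1055
  {North, East}: total = 1100
  {West, North}: total = 1415
Best pair: {South, East} with total 660.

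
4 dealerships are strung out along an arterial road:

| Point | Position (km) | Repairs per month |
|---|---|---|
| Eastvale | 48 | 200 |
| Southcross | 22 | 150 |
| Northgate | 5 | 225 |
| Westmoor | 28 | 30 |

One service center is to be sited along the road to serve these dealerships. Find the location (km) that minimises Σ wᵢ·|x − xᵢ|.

For a sum of weighted absolute distances on a line, the optimum is the weighted median (not the mean). Total weight W = 605; half-weight = 302.5.
Sort by position and accumulate weight:
  km 5 (Northgate, w=225) → cum 225
  km 22 (Southcross, w=150) → cum 375  ≥ 302.5 → median here
  km 28 (Westmoor, w=30) → cum 405
  km 48 (Eastvale, w=200) → cum 605
Optimal location: km 22.

x = 22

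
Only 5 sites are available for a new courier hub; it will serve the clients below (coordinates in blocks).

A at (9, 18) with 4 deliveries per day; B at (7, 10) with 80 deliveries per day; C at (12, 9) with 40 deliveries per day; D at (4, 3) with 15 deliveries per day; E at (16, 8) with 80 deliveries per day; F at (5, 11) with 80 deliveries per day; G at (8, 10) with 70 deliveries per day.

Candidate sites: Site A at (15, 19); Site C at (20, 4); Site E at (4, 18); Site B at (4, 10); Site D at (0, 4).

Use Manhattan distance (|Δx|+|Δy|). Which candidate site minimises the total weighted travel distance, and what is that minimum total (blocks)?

Total weighted distance at each candidate:
  Site A (15, 19): total = 5833
  Site C (20, 4): total = 6055
  Site E (4, 18): total = 5045
  Site B (4, 10): total = 2317
  Site D (0, 4): total = 5427
Minimum is at Site B with total 2317 blocks.

Site B, total 2317 blocks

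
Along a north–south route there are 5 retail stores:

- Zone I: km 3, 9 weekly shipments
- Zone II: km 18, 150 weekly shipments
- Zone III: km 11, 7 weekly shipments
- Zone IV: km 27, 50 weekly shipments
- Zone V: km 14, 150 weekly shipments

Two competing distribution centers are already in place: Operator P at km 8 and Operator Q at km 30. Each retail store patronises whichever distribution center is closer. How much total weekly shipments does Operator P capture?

316

The indifferent point is the midpoint (8+30)/2 = 19; retail stores left of it (closer to Operator P at 8) go to Operator P, those right go to Operator Q.
  Zone I at 3 (w=9) → Operator P
  Zone III at 11 (w=7) → Operator P
  Zone V at 14 (w=150) → Operator P
  Zone II at 18 (w=150) → Operator P
  Zone IV at 27 (w=50) → Operator Q
Operator P captures 316; Operator Q captures 50.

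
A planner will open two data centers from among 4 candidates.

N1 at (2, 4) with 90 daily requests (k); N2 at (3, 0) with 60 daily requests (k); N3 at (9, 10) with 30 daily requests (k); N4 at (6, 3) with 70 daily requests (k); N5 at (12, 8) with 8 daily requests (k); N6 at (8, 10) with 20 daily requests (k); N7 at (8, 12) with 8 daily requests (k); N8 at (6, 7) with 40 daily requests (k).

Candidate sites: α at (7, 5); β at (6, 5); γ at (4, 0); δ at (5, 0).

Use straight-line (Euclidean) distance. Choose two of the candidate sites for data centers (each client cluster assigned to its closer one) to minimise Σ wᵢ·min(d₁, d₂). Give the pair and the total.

{β, γ}, total 1045.6

Evaluate every pair (each demand assigned to the nearer of the two):
  {β, γ}: total = 1045.6
  {α, γ}: total = 1075.2
  {β, δ}: total = 1105.6
  {α, δ}: total = 1182.7
  {α, β}: total = 1307.7
  {γ, δ}: total = 1682.6
Best pair: {β, γ} with total 1045.6.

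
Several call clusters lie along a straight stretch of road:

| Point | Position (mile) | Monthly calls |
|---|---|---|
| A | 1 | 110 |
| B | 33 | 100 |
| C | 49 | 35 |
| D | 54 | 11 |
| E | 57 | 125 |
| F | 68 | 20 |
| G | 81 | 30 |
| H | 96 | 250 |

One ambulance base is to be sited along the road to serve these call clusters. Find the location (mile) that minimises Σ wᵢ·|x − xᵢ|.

x = 57

For a sum of weighted absolute distances on a line, the optimum is the weighted median (not the mean). Total weight W = 681; half-weight = 340.5.
Sort by position and accumulate weight:
  mile 1 (A, w=110) → cum 110
  mile 33 (B, w=100) → cum 210
  mile 49 (C, w=35) → cum 245
  mile 54 (D, w=11) → cum 256
  mile 57 (E, w=125) → cum 381  ≥ 340.5 → median here
  mile 68 (F, w=20) → cum 401
  mile 81 (G, w=30) → cum 431
  mile 96 (H, w=250) → cum 681
Optimal location: mile 57.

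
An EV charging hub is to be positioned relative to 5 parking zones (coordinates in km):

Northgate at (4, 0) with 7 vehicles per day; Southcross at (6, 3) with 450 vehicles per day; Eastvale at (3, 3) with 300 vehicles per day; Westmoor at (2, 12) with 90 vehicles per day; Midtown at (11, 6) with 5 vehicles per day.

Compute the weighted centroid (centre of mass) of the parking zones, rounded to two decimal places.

The minimiser of Σwᵢ‖p−pᵢ‖² is the weighted centroid p* = (Σwᵢpᵢ)/(Σwᵢ).
Σwᵢ = 852.
Σwᵢxᵢ = 7·4 + 450·6 + 300·3 + 90·2 + 5·11 = 3863.
Σwᵢyᵢ = 7·0 + 450·3 + 300·3 + 90·12 + 5·6 = 3360.
x* = 3863/852 = 4.53, y* = 3360/852 = 3.94.

(4.53, 3.94)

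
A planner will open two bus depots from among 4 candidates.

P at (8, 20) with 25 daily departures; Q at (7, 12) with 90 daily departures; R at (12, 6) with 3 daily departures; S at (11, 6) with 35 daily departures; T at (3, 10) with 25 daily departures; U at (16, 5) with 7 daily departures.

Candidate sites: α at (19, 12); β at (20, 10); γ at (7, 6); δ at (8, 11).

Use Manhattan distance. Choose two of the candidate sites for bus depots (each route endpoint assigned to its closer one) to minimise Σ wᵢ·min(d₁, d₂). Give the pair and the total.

{γ, δ}, total 780

Evaluate every pair (each demand assigned to the nearer of the two):
  {γ, δ}: total = 780
  {β, δ}: total = 925
  {α, δ}: total = 932
  {β, γ}: total = 1333
  {α, γ}: total = 1340
  {α, β}: total = 2534
Best pair: {γ, δ} with total 780.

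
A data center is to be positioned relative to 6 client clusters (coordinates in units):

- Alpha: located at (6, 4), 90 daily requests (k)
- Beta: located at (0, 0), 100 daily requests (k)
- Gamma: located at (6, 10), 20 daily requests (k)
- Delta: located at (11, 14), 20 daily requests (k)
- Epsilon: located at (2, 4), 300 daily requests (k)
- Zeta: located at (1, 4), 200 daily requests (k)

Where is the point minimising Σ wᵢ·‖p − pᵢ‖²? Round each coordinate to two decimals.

The minimiser of Σwᵢ‖p−pᵢ‖² is the weighted centroid p* = (Σwᵢpᵢ)/(Σwᵢ).
Σwᵢ = 730.
Σwᵢxᵢ = 90·6 + 100·0 + 20·6 + 20·11 + 300·2 + 200·1 = 1680.
Σwᵢyᵢ = 90·4 + 100·0 + 20·10 + 20·14 + 300·4 + 200·4 = 2840.
x* = 1680/730 = 2.30, y* = 2840/730 = 3.89.

(2.30, 3.89)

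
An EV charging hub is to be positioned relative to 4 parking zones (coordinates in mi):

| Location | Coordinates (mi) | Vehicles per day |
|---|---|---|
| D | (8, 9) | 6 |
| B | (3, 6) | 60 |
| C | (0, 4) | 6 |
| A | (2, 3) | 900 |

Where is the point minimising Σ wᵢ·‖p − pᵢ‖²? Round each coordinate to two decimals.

The minimiser of Σwᵢ‖p−pᵢ‖² is the weighted centroid p* = (Σwᵢpᵢ)/(Σwᵢ).
Σwᵢ = 972.
Σwᵢxᵢ = 6·8 + 60·3 + 6·0 + 900·2 = 2028.
Σwᵢyᵢ = 6·9 + 60·6 + 6·4 + 900·3 = 3138.
x* = 2028/972 = 2.09, y* = 3138/972 = 3.23.

(2.09, 3.23)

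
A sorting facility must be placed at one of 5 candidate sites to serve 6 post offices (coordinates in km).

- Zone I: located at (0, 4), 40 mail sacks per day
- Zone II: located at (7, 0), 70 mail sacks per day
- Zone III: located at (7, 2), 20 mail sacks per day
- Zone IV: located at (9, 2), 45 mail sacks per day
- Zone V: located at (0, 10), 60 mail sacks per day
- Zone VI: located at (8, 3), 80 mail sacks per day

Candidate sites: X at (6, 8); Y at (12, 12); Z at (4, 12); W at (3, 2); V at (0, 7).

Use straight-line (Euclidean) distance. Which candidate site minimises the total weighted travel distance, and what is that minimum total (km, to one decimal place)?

W, total 1727.8 km

Total weighted distance at each candidate:
  X (6, 8): total = 2086.6
  Y (12, 12): total = 3698.1
  Z (4, 12): total = 2991.8
  W (3, 2): total = 1727.8
  V (0, 7): total = 2343.9
Minimum is at W with total 1727.8 km.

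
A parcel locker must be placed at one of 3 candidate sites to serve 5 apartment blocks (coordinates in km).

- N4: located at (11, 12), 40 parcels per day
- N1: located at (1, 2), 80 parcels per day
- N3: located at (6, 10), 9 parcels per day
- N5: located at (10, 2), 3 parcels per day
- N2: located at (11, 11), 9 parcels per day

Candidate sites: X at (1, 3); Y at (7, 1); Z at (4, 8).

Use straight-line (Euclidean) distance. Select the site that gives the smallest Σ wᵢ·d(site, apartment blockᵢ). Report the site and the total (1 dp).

Total weighted distance at each candidate:
  X (1, 3): total = 838.0
  Y (7, 1): total = 1142.7
  Z (4, 8): total = 978.6
Minimum is at X with total 838.0 km.

X, total 838.0 km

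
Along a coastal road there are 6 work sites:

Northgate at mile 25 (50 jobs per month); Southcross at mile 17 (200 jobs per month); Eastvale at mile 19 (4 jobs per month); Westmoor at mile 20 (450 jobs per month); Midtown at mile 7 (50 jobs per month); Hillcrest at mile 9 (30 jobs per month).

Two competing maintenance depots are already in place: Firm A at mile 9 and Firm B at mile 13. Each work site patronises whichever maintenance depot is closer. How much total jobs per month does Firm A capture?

80

The indifferent point is the midpoint (9+13)/2 = 11; work sites left of it (closer to Firm A at 9) go to Firm A, those right go to Firm B.
  Midtown at 7 (w=50) → Firm A
  Hillcrest at 9 (w=30) → Firm A
  Southcross at 17 (w=200) → Firm B
  Eastvale at 19 (w=4) → Firm B
  Westmoor at 20 (w=450) → Firm B
  Northgate at 25 (w=50) → Firm B
Firm A captures 80; Firm B captures 704.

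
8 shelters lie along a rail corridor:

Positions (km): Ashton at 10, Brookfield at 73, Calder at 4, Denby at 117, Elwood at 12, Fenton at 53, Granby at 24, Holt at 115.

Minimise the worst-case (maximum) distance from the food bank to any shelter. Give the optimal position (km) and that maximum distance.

The 1-center on a line is the midpoint of the two extreme points: leftmost at 4, rightmost at 117.
Optimal location = (4 + 117)/2 = 60.5; maximum distance = (117 − 4)/2 = 56.5.

location 60.5, max distance 56.5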